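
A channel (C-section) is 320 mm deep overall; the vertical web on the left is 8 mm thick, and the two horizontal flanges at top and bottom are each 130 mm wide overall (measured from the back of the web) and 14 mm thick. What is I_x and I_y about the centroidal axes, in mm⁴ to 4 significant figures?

Treat the section as a set of non-overlapping primitives; coordinates are from the bounding-box lower-left.
Web: 8 × 320, A = 2 560 mm², y = 160 mm, Ī = 21 845 333 mm⁴.
Top flange (beyond web): 122 × 14, A = 1 708 mm², y = 313 mm, Ī = 27897.3 mm⁴.
Bottom flange (beyond web): 122 × 14, A = 1 708 mm², y = 7 mm, Ī = 27897.3 mm⁴.
By symmetry the centroid is at mid-height, ȳ = 160 mm.
Transfer each piece to the centroidal x-axis using Ī + A·d² with d = y − 160:
  web: d = 0 mm → contributes +21 845 333 mm⁴
  top flange (beyond web): d = 153 mm → contributes +40 010 469 mm⁴
  bottom flange (beyond web): d = -153 mm → contributes +40 010 469 mm⁴
Total I = 101 866 272 mm⁴.
For the y-axis: x̄ = 41.1553 mm.
Repeating about the centroidal y-axis gives I_y = 10 433 272 mm⁴.

I_x ≈ 1.019 × 10⁸ mm⁴, I_y ≈ 1.043 × 10⁷ mm⁴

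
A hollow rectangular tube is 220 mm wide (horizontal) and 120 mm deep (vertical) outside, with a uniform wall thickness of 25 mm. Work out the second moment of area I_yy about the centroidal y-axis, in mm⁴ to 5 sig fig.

I_yy ≈ 7.7821 × 10⁷ mm⁴

Treat the section as a set of non-overlapping primitives; coordinates are from the bounding-box lower-left.
Outer rectangle: 220 × 120, A = 26 400 mm², x = 110 mm, Ī = 106 480 000 mm⁴.
Inner void (subtracted): 170 × 70, A = 11 900 mm², x = 110 mm, Ī = 28 659 167 mm⁴.
By symmetry the centroid is at mid-width, x̄ = 110 mm.
All pieces are centred on the centroidal y-axis, so I = ΣĪ (holes subtracted) = 77 820 833 mm⁴.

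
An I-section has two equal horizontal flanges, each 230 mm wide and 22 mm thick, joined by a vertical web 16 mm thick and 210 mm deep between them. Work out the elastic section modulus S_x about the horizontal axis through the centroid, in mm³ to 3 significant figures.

S_x ≈ 1.17 × 10⁶ mm³

Treat the section as a set of non-overlapping primitives; coordinates are from the bounding-box lower-left.
Bottom flange: 230 × 22, A = 5 060 mm², y = 11 mm, Ī = 204 087 mm⁴.
Web: 16 × 210, A = 3 360 mm², y = 127 mm, Ī = 12 348 000 mm⁴.
Top flange: 230 × 22, A = 5 060 mm², y = 243 mm, Ī = 204 087 mm⁴.
By symmetry the centroid is at mid-height, ȳ = 127 mm.
Transfer each piece to the horizontal axis through the centroid using Ī + A·d² with d = y − 127:
  bottom flange: d = -116 mm → contributes +68 291 447 mm⁴
  web: d = 0 mm → contributes +12 348 000 mm⁴
  top flange: d = 116 mm → contributes +68 291 447 mm⁴
Total I = 148 930 893 mm⁴.
Extreme fibre distance c = 127 mm; S = I/c = 1 172 684 mm³.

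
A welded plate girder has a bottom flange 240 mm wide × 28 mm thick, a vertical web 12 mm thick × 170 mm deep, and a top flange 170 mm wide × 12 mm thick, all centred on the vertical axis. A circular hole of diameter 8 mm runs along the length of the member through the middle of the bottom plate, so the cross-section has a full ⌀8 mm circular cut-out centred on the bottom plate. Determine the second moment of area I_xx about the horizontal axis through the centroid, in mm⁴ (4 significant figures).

I_xx ≈ 6.668 × 10⁷ mm⁴

Break the section into simple shapes (no overlaps), measuring from the bottom-left corner of the bounding box.
Bottom plate: 240 × 28, A = 6 720 mm², y = 14 mm, Ī = 439 040 mm⁴.
Web plate: 12 × 170, A = 2 040 mm², y = 113 mm, Ī = 4 913 000 mm⁴.
Top plate: 170 × 12, A = 2 040 mm², y = 204 mm, Ī = 24 480 mm⁴.
Hole (subtracted): ⌀8, A = 50.2655 mm², y = 14 mm, Ī = 201.062 mm⁴.
Centroid: ȳ = ΣA·y / ΣA = 68.8441 mm.
Transfer each piece to the horizontal axis through the centroid using Ī + A·d² with d = y − 68.8441:
  bottom plate: d = -54.8441 mm → contributes +20 651 995 mm⁴
  web plate: d = 44.1559 mm → contributes +8 890 469 mm⁴
  top plate: d = 135.156 mm → contributes +37 289 374 mm⁴
  hole: d = -54.8441 mm → contributes −151 394 mm⁴
Total I = 66 680 445 mm⁴.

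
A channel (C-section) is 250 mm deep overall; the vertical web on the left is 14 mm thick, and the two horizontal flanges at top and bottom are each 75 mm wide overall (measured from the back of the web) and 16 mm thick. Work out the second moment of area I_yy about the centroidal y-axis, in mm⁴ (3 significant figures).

Split into non-overlapping primitives; take the origin at the lower-left of the bounding box.
Web: 14 × 250, A = 3 500 mm², x = 7 mm, Ī = 57 167 mm⁴.
Top flange (beyond web): 61 × 16, A = 976 mm², x = 44.5 mm, Ī = 302 641 mm⁴.
Bottom flange (beyond web): 61 × 16, A = 976 mm², x = 44.5 mm, Ī = 302 641 mm⁴.
Centroid: x̄ = ΣA·x / ΣA = 20.426 mm.
Transfer each piece to the centroidal y-axis using Ī + A·d² with d = x − 20.426:
  web: d = -13.426 mm → contributes +688 093 mm⁴
  top flange (beyond web): d = 24.074 mm → contributes +868 277 mm⁴
  bottom flange (beyond web): d = 24.074 mm → contributes +868 277 mm⁴
Total I = 2 424 647 mm⁴.

I_yy ≈ 2.42 × 10⁶ mm⁴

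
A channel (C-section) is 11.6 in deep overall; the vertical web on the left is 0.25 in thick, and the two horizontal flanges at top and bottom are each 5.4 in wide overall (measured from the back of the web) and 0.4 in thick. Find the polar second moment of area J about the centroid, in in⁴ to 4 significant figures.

J ≈ 183.3 in⁴

Treat the section as a set of non-overlapping primitives; coordinates are from the bounding-box lower-left.
Web: 0.25 × 11.6, A = 2.9 in², y = 5.8 in, Ī = 32.5187 in⁴.
Top flange (beyond web): 5.15 × 0.4, A = 2.06 in², y = 11.4 in, Ī = 0.0274667 in⁴.
Bottom flange (beyond web): 5.15 × 0.4, A = 2.06 in², y = 0.2 in, Ī = 0.0274667 in⁴.
By symmetry the centroid is at mid-height, ȳ = 5.8 in.
Transfer each piece to the centroidal x-axis using Ī + A·d² with d = y − 5.8:
  web: d = 0 in → contributes +32.5187 in⁴
  top flange (beyond web): d = 5.6 in → contributes +64.6291 in⁴
  bottom flange (beyond web): d = -5.6 in → contributes +64.6291 in⁴
Total I = 161.777 in⁴.
For the y-axis: x̄ = 1.70962 in.
Repeating about the centroidal y-axis gives I_y = 21.5287 in⁴.
Polar second moment: J = I_x + I_y = 183.306 in⁴.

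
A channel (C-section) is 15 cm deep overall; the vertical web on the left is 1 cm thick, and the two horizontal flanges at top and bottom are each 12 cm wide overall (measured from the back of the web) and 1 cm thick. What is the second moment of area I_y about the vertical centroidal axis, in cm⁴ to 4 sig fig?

I_y ≈ 544.2 cm⁴

Break the section into simple shapes (no overlaps), measuring from the bottom-left corner of the bounding box.
Web: 1 × 15, A = 15 cm², x = 0.5 cm, Ī = 1.25 cm⁴.
Top flange (beyond web): 11 × 1, A = 11 cm², x = 6.5 cm, Ī = 110.917 cm⁴.
Bottom flange (beyond web): 11 × 1, A = 11 cm², x = 6.5 cm, Ī = 110.917 cm⁴.
Centroid: x̄ = ΣA·x / ΣA = 4.06757 cm.
Transfer each piece to the vertical centroidal axis using Ī + A·d² with d = x − 4.06757:
  web: d = -3.56757 cm → contributes +192.163 cm⁴
  top flange (beyond web): d = 2.43243 cm → contributes +176.001 cm⁴
  bottom flange (beyond web): d = 2.43243 cm → contributes +176.001 cm⁴
Total I = 544.164 cm⁴.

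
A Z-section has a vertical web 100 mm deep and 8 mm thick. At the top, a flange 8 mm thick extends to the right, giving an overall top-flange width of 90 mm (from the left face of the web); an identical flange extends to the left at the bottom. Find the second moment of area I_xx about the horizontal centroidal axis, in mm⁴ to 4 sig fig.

I_xx ≈ 3.450 × 10⁶ mm⁴

Treat the section as a set of non-overlapping primitives; coordinates are from the bounding-box lower-left.
Web: 8 × 100, A = 800 mm², y = 50 mm, Ī = 666 667 mm⁴.
Top flange (beyond web): 82 × 8, A = 656 mm², y = 96 mm, Ī = 3498.67 mm⁴.
Bottom flange (beyond web): 82 × 8, A = 656 mm², y = 4 mm, Ī = 3498.67 mm⁴.
Centroid: ȳ = ΣA·y / ΣA = 50 mm.
Transfer each piece to the horizontal centroidal axis using Ī + A·d² with d = y − 50:
  web: d = 0 mm → contributes +666 667 mm⁴
  top flange (beyond web): d = 46 mm → contributes +1 391 595 mm⁴
  bottom flange (beyond web): d = -46 mm → contributes +1 391 595 mm⁴
Total I = 3 449 856 mm⁴.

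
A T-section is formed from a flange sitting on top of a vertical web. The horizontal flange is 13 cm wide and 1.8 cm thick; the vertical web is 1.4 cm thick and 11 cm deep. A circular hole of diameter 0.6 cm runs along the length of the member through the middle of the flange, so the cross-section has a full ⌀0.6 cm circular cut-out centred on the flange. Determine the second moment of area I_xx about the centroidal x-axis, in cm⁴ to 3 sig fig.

I_xx ≈ 540 cm⁴

Treat the section as a set of non-overlapping primitives; coordinates are from the bounding-box lower-left.
Flange: 13 × 1.8, A = 23.4 cm², y = 11.9 cm, Ī = 6.318 cm⁴.
Web: 1.4 × 11, A = 15.4 cm², y = 5.5 cm, Ī = 155.28 cm⁴.
Hole (subtracted): ⌀0.6, A = 0.28274 cm², y = 11.9 cm, Ī = 0.0063617 cm⁴.
Centroid: ȳ = ΣA·y / ΣA = 9.3411 cm.
Transfer each piece to the centroidal x-axis using Ī + A·d² with d = y − 9.3411:
  flange: d = 2.5589 cm → contributes +159.53 cm⁴
  web: d = -3.8411 cm → contributes +382.5 cm⁴
  hole: d = 2.5589 cm → contributes −1.8577 cm⁴
Total I = 540.18 cm⁴.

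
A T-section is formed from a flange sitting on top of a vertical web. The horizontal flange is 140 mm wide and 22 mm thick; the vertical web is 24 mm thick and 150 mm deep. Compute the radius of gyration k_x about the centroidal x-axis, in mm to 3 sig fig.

Break the section into simple shapes (no overlaps), measuring from the bottom-left corner of the bounding box.
Flange: 140 × 22, A = 3 080 mm², y = 161 mm, Ī = 124 227 mm⁴.
Web: 24 × 150, A = 3 600 mm², y = 75 mm, Ī = 6 750 000 mm⁴.
Centroid: ȳ = ΣA·y / ΣA = 114.65 mm.
Transfer each piece to the centroidal x-axis using Ī + A·d² with d = y − 114.65:
  flange: d = 46.347 mm → contributes +6 740 291 mm⁴
  web: d = -39.653 mm → contributes +12 410 410 mm⁴
Total I = 19 150 701 mm⁴.
Radius of gyration: k = √(I/A) = √(19 150 701 / 6 680) = 53.543 mm.

k_x ≈ 53.5 mm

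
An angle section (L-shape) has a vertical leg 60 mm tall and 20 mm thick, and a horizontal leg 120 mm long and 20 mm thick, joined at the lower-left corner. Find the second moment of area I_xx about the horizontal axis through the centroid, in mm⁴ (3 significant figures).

I_xx ≈ 7.27 × 10⁵ mm⁴

Decompose the section into non-overlapping parts with the origin at the bottom-left of its bounding rectangle.
Vertical leg: 20 × 60, A = 1 200 mm², y = 30 mm, Ī = 360 000 mm⁴.
Horizontal leg (remainder): 100 × 20, A = 2 000 mm², y = 10 mm, Ī = 66 667 mm⁴.
Centroid: ȳ = ΣA·y / ΣA = 17.5 mm.
Transfer each piece to the horizontal axis through the centroid using Ī + A·d² with d = y − 17.5:
  vertical leg: d = 12.5 mm → contributes +547 500 mm⁴
  horizontal leg (remainder): d = -7.5 mm → contributes +179 167 mm⁴
Total I = 726 667 mm⁴.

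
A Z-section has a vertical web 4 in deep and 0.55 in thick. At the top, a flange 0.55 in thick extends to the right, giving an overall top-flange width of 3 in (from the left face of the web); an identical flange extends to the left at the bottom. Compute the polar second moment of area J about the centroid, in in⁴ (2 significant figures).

Split into non-overlapping primitives; take the origin at the lower-left of the bounding box.
Web: 0.55 × 4, A = 2.2 in², y = 2 in, Ī = 2.933 in⁴.
Top flange (beyond web): 2.45 × 0.55, A = 1.348 in², y = 3.725 in, Ī = 0.03397 in⁴.
Bottom flange (beyond web): 2.45 × 0.55, A = 1.348 in², y = 0.275 in, Ī = 0.03397 in⁴.
Centroid: ȳ = ΣA·y / ΣA = 2 in.
Transfer each piece to the centroidal x-axis using Ī + A·d² with d = y − 2:
  web: d = 0 in → contributes +2.933 in⁴
  top flange (beyond web): d = 1.725 in → contributes +4.044 in⁴
  bottom flange (beyond web): d = -1.725 in → contributes +4.044 in⁴
Total I = 11.02 in⁴.
For the y-axis: x̄ = 2.725 in.
Repeating about the centroidal y-axis gives I_y = 7.467 in⁴.
Polar second moment: J = I_x + I_y = 18.49 in⁴.

J ≈ 18 in⁴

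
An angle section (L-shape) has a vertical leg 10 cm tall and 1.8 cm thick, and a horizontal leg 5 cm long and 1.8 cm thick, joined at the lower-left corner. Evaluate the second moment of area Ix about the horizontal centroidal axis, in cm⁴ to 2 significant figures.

Treat the section as a set of non-overlapping primitives; coordinates are from the bounding-box lower-left.
Vertical leg: 1.8 × 10, A = 18 cm², y = 5 cm, Ī = 150 cm⁴.
Horizontal leg (remainder): 3.2 × 1.8, A = 5.76 cm², y = 0.9 cm, Ī = 1.555 cm⁴.
Centroid: ȳ = ΣA·y / ΣA = 4.006 cm.
Transfer each piece to the horizontal centroidal axis using Ī + A·d² with d = y − 4.006:
  vertical leg: d = 0.9939 cm → contributes +167.8 cm⁴
  horizontal leg (remainder): d = -3.106 cm → contributes +57.13 cm⁴
Total I = 224.9 cm⁴.

Ix ≈ 220 cm⁴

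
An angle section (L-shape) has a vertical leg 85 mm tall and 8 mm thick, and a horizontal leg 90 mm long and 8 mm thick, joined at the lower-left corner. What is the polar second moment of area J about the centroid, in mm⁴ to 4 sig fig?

Treat the section as a set of non-overlapping primitives; coordinates are from the bounding-box lower-left.
Vertical leg: 8 × 85, A = 680 mm², y = 42.5 mm, Ī = 409 417 mm⁴.
Horizontal leg (remainder): 82 × 8, A = 656 mm², y = 4 mm, Ī = 3498.67 mm⁴.
Centroid: ȳ = ΣA·y / ΣA = 23.5958 mm.
Transfer each piece to the centroidal x-axis using Ī + A·d² with d = y − 23.5958:
  vertical leg: d = 18.9042 mm → contributes +652 427 mm⁴
  horizontal leg (remainder): d = -19.5958 mm → contributes +255 400 mm⁴
Total I = 907 827 mm⁴.
For the y-axis: x̄ = 26.0958 mm.
Repeating about the centroidal y-axis gives I_y = 1 047 337 mm⁴.
Polar second moment: J = I_x + I_y = 1 955 164 mm⁴.

J ≈ 1.955 × 10⁶ mm⁴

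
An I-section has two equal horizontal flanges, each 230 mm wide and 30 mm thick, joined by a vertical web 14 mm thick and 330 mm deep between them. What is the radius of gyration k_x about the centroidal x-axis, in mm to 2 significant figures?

Break the section into simple shapes (no overlaps), measuring from the bottom-left corner of the bounding box.
Bottom flange: 230 × 30, A = 6 900 mm², y = 15 mm, Ī = 517 500 mm⁴.
Web: 14 × 330, A = 4 620 mm², y = 195 mm, Ī = 41 926 500 mm⁴.
Top flange: 230 × 30, A = 6 900 mm², y = 375 mm, Ī = 517 500 mm⁴.
By symmetry the centroid is at mid-height, ȳ = 195 mm.
Transfer each piece to the centroidal x-axis using Ī + A·d² with d = y − 195:
  bottom flange: d = -180 mm → contributes +224 077 500 mm⁴
  web: d = 0 mm → contributes +41 926 500 mm⁴
  top flange: d = 180 mm → contributes +224 077 500 mm⁴
Total I = 490 081 500 mm⁴.
Radius of gyration: k = √(I/A) = √(490 081 500 / 18 420) = 163.1 mm.

k_x ≈ 160 mm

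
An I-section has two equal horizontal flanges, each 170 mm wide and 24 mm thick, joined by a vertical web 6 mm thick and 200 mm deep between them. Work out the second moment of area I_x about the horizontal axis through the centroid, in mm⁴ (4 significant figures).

Decompose the section into non-overlapping parts with the origin at the bottom-left of its bounding rectangle.
Bottom flange: 170 × 24, A = 4 080 mm², y = 12 mm, Ī = 195 840 mm⁴.
Web: 6 × 200, A = 1 200 mm², y = 124 mm, Ī = 4 000 000 mm⁴.
Top flange: 170 × 24, A = 4 080 mm², y = 236 mm, Ī = 195 840 mm⁴.
By symmetry the centroid is at mid-height, ȳ = 124 mm.
Transfer each piece to the horizontal axis through the centroid using Ī + A·d² with d = y − 124:
  bottom flange: d = -112 mm → contributes +51 375 360 mm⁴
  web: d = 0 mm → contributes +4 000 000 mm⁴
  top flange: d = 112 mm → contributes +51 375 360 mm⁴
Total I = 106 750 720 mm⁴.

I_x ≈ 1.068 × 10⁸ mm⁴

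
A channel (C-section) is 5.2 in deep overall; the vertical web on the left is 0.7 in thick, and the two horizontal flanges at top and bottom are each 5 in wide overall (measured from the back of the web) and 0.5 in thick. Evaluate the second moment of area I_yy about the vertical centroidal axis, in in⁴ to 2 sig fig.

Treat the section as a set of non-overlapping primitives; coordinates are from the bounding-box lower-left.
Web: 0.7 × 5.2, A = 3.64 in², x = 0.35 in, Ī = 0.1486 in⁴.
Top flange (beyond web): 4.3 × 0.5, A = 2.15 in², x = 2.85 in, Ī = 3.313 in⁴.
Bottom flange (beyond web): 4.3 × 0.5, A = 2.15 in², x = 2.85 in, Ī = 3.313 in⁴.
Centroid: x̄ = ΣA·x / ΣA = 1.704 in.
Transfer each piece to the vertical centroidal axis using Ī + A·d² with d = x − 1.704:
  web: d = -1.354 in → contributes +6.821 in⁴
  top flange (beyond web): d = 1.146 in → contributes +6.137 in⁴
  bottom flange (beyond web): d = 1.146 in → contributes +6.137 in⁴
Total I = 19.09 in⁴.

I_yy ≈ 19 in⁴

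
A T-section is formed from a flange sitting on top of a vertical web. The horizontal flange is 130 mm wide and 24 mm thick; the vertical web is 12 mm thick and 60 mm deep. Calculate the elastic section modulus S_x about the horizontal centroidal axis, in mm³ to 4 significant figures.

Treat the section as a set of non-overlapping primitives; coordinates are from the bounding-box lower-left.
Flange: 130 × 24, A = 3 120 mm², y = 72 mm, Ī = 149 760 mm⁴.
Web: 12 × 60, A = 720 mm², y = 30 mm, Ī = 216 000 mm⁴.
Centroid: ȳ = ΣA·y / ΣA = 64.125 mm.
Transfer each piece to the horizontal centroidal axis using Ī + A·d² with d = y − 64.125:
  flange: d = 7.875 mm → contributes +343 249 mm⁴
  web: d = -34.125 mm → contributes +1 054 451 mm⁴
Total I = 1 397 700 mm⁴.
Extreme fibre distance c = 64.125 mm; S = I/c = 21796.5 mm³.

S_x ≈ 2.180 × 10⁴ mm³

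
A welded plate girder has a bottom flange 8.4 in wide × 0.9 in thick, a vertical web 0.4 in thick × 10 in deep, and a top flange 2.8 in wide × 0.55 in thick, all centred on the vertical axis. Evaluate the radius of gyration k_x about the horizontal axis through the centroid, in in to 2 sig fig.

Treat the section as a set of non-overlapping primitives; coordinates are from the bounding-box lower-left.
Bottom plate: 8.4 × 0.9, A = 7.56 in², y = 0.45 in, Ī = 0.5103 in⁴.
Web plate: 0.4 × 10, A = 4 in², y = 5.9 in, Ī = 33.33 in⁴.
Top plate: 2.8 × 0.55, A = 1.54 in², y = 11.18 in, Ī = 0.03882 in⁴.
Centroid: ȳ = ΣA·y / ΣA = 3.375 in.
Transfer each piece to the horizontal axis through the centroid using Ī + A·d² with d = y − 3.375:
  bottom plate: d = -2.925 in → contributes +65.19 in⁴
  web plate: d = 2.525 in → contributes +58.84 in⁴
  top plate: d = 7.8 in → contributes +93.73 in⁴
Total I = 217.8 in⁴.
Radius of gyration: k = √(I/A) = √(217.8 / 13.1) = 4.077 in.

k_x ≈ 4.1 in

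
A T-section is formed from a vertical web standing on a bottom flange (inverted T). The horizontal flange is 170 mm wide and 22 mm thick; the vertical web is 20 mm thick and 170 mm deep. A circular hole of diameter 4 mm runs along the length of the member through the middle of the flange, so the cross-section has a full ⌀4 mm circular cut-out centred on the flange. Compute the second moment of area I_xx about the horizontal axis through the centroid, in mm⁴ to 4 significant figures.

Treat the section as a set of non-overlapping primitives; coordinates are from the bounding-box lower-left.
Flange: 170 × 22, A = 3 740 mm², y = 11 mm, Ī = 150 847 mm⁴.
Web: 20 × 170, A = 3 400 mm², y = 107 mm, Ī = 8 188 333 mm⁴.
Hole (subtracted): ⌀4, A = 12.5664 mm², y = 11 mm, Ī = 12.5664 mm⁴.
Centroid: ȳ = ΣA·y / ΣA = 56.7949 mm.
Transfer each piece to the horizontal axis through the centroid using Ī + A·d² with d = y − 56.7949:
  flange: d = -45.7949 mm → contributes +7 994 268 mm⁴
  web: d = 50.2051 mm → contributes +16 758 216 mm⁴
  hole: d = -45.7949 mm → contributes −26366.4 mm⁴
Total I = 24 726 117 mm⁴.

I_xx ≈ 2.473 × 10⁷ mm⁴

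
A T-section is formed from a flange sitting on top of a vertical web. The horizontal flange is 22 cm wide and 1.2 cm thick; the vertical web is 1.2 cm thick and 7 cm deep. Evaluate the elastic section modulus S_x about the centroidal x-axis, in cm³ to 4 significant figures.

S_x ≈ 21.87 cm³

Split into non-overlapping primitives; take the origin at the lower-left of the bounding box.
Flange: 22 × 1.2, A = 26.4 cm², y = 7.6 cm, Ī = 3.168 cm⁴.
Web: 1.2 × 7, A = 8.4 cm², y = 3.5 cm, Ī = 34.3 cm⁴.
Centroid: ȳ = ΣA·y / ΣA = 6.61034 cm.
Transfer each piece to the centroidal x-axis using Ī + A·d² with d = y − 6.61034:
  flange: d = 0.989655 cm → contributes +29.0246 cm⁴
  web: d = -3.11034 cm → contributes +115.564 cm⁴
Total I = 144.588 cm⁴.
Extreme fibre distance c = 6.61034 cm; S = I/c = 21.873 cm³.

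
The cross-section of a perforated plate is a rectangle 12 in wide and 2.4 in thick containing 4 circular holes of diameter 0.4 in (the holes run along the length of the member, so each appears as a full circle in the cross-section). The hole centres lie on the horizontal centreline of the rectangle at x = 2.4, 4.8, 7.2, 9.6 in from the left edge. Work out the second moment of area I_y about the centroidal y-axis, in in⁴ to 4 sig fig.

I_y ≈ 342.0 in⁴

Split into non-overlapping primitives; take the origin at the lower-left of the bounding box.
Plate: 12 × 2.4, A = 28.8 in², x = 6 in, Ī = 345.6 in⁴.
Hole 1 (subtracted): ⌀0.4, A = 0.125664 in², x = 2.4 in, Ī = 0.00125664 in⁴.
Hole 2 (subtracted): ⌀0.4, A = 0.125664 in², x = 4.8 in, Ī = 0.00125664 in⁴.
Hole 3 (subtracted): ⌀0.4, A = 0.125664 in², x = 7.2 in, Ī = 0.00125664 in⁴.
Hole 4 (subtracted): ⌀0.4, A = 0.125664 in², x = 9.6 in, Ī = 0.00125664 in⁴.
By symmetry the centroid is at mid-width, x̄ = 6 in.
Transfer each piece to the centroidal y-axis using Ī + A·d² with d = x − 6:
  plate: d = 0 in → contributes +345.6 in⁴
  hole 1: d = -3.6 in → contributes −1.62986 in⁴
  hole 2: d = -1.2 in → contributes −0.182212 in⁴
  hole 3: d = 1.2 in → contributes −0.182212 in⁴
  hole 4: d = 3.6 in → contributes −1.62986 in⁴
Total I = 341.976 in⁴.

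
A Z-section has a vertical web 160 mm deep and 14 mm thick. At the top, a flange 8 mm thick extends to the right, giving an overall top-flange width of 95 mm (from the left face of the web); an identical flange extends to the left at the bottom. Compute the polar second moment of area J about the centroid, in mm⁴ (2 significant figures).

Treat the section as a set of non-overlapping primitives; coordinates are from the bounding-box lower-left.
Web: 14 × 160, A = 2 240 mm², y = 80 mm, Ī = 4 778 667 mm⁴.
Top flange (beyond web): 81 × 8, A = 648 mm², y = 156 mm, Ī = 3 456 mm⁴.
Bottom flange (beyond web): 81 × 8, A = 648 mm², y = 4 mm, Ī = 3 456 mm⁴.
Centroid: ȳ = ΣA·y / ΣA = 80 mm.
Transfer each piece to the centroidal x-axis using Ī + A·d² with d = y − 80:
  web: d = 0 mm → contributes +4 778 667 mm⁴
  top flange (beyond web): d = 76 mm → contributes +3 746 304 mm⁴
  bottom flange (beyond web): d = -76 mm → contributes +3 746 304 mm⁴
Total I = 12 271 275 mm⁴.
For the y-axis: x̄ = 88 mm.
Repeating about the centroidal y-axis gives I_y = 3 669 275 mm⁴.
Polar second moment: J = I_x + I_y = 15 940 549 mm⁴.

J ≈ 1.6 × 10⁷ mm⁴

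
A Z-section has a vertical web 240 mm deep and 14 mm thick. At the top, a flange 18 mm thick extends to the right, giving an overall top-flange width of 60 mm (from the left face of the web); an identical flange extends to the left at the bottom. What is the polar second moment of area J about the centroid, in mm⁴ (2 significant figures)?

J ≈ 3.8 × 10⁷ mm⁴

Treat the section as a set of non-overlapping primitives; coordinates are from the bounding-box lower-left.
Web: 14 × 240, A = 3 360 mm², y = 120 mm, Ī = 16 128 000 mm⁴.
Top flange (beyond web): 46 × 18, A = 828 mm², y = 231 mm, Ī = 22 356 mm⁴.
Bottom flange (beyond web): 46 × 18, A = 828 mm², y = 9 mm, Ī = 22 356 mm⁴.
Centroid: ȳ = ΣA·y / ΣA = 120 mm.
Transfer each piece to the centroidal x-axis using Ī + A·d² with d = y − 120:
  web: d = 0 mm → contributes +16 128 000 mm⁴
  top flange (beyond web): d = 111 mm → contributes +10 224 144 mm⁴
  bottom flange (beyond web): d = -111 mm → contributes +10 224 144 mm⁴
Total I = 36 576 288 mm⁴.
For the y-axis: x̄ = 53 mm.
Repeating about the centroidal y-axis gives I_y = 1 837 288 mm⁴.
Polar second moment: J = I_x + I_y = 38 413 576 mm⁴.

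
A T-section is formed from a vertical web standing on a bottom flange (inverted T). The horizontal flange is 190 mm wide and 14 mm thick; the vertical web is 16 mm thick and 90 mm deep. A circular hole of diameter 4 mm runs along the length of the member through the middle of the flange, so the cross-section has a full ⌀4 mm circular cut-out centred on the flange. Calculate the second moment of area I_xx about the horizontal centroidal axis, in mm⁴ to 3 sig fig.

Decompose the section into non-overlapping parts with the origin at the bottom-left of its bounding rectangle.
Flange: 190 × 14, A = 2 660 mm², y = 7 mm, Ī = 43 447 mm⁴.
Web: 16 × 90, A = 1 440 mm², y = 59 mm, Ī = 972 000 mm⁴.
Hole (subtracted): ⌀4, A = 12.566 mm², y = 7 mm, Ī = 12.566 mm⁴.
Centroid: ȳ = ΣA·y / ΣA = 25.32 mm.
Transfer each piece to the horizontal centroidal axis using Ī + A·d² with d = y − 25.32:
  flange: d = -18.32 mm → contributes +936 160 mm⁴
  web: d = 33.68 mm → contributes +2 605 495 mm⁴
  hole: d = -18.32 mm → contributes −4229.9 mm⁴
Total I = 3 537 425 mm⁴.

I_xx ≈ 3.54 × 10⁶ mm⁴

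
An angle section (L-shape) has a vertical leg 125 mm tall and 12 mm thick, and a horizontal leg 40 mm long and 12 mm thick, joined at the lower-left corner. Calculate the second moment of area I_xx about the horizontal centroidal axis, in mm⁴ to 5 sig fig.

I_xx ≈ 2.8335 × 10⁶ mm⁴

Decompose the section into non-overlapping parts with the origin at the bottom-left of its bounding rectangle.
Vertical leg: 12 × 125, A = 1 500 mm², y = 62.5 mm, Ī = 1 953 125 mm⁴.
Horizontal leg (remainder): 28 × 12, A = 336 mm², y = 6 mm, Ī = 4 032 mm⁴.
Centroid: ȳ = ΣA·y / ΣA = 52.16013 mm.
Transfer each piece to the horizontal centroidal axis using Ī + A·d² with d = y − 52.16013:
  vertical leg: d = 10.33987 mm → contributes +2 113 494 mm⁴
  horizontal leg (remainder): d = -46.16013 mm → contributes +719966.6 mm⁴
Total I = 2 833 461 mm⁴.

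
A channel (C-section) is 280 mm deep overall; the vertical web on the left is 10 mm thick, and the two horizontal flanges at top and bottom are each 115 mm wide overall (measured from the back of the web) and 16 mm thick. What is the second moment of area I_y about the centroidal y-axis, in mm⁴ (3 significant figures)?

I_y ≈ 8.16 × 10⁶ mm⁴

Decompose the section into non-overlapping parts with the origin at the bottom-left of its bounding rectangle.
Web: 10 × 280, A = 2 800 mm², x = 5 mm, Ī = 23 333 mm⁴.
Top flange (beyond web): 105 × 16, A = 1 680 mm², x = 62.5 mm, Ī = 1 543 500 mm⁴.
Bottom flange (beyond web): 105 × 16, A = 1 680 mm², x = 62.5 mm, Ī = 1 543 500 mm⁴.
Centroid: x̄ = ΣA·x / ΣA = 36.364 mm.
Transfer each piece to the centroidal y-axis using Ī + A·d² with d = x − 36.364:
  web: d = -31.364 mm → contributes +2 777 631 mm⁴
  top flange (beyond web): d = 26.136 mm → contributes +2 691 124 mm⁴
  bottom flange (beyond web): d = 26.136 mm → contributes +2 691 124 mm⁴
Total I = 8 159 879 mm⁴.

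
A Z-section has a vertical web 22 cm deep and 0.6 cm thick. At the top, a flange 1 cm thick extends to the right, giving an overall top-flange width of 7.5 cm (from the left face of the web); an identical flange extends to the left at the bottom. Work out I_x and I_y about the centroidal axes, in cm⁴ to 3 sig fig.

Decompose the section into non-overlapping parts with the origin at the bottom-left of its bounding rectangle.
Web: 0.6 × 22, A = 13.2 cm², y = 11 cm, Ī = 532.4 cm⁴.
Top flange (beyond web): 6.9 × 1, A = 6.9 cm², y = 21.5 cm, Ī = 0.575 cm⁴.
Bottom flange (beyond web): 6.9 × 1, A = 6.9 cm², y = 0.5 cm, Ī = 0.575 cm⁴.
Centroid: ȳ = ΣA·y / ΣA = 11 cm.
Transfer each piece to the centroidal x-axis using Ī + A·d² with d = y − 11:
  web: d = 0 cm → contributes +532.4 cm⁴
  top flange (beyond web): d = 10.5 cm → contributes +761.3 cm⁴
  bottom flange (beyond web): d = -10.5 cm → contributes +761.3 cm⁴
Total I = 2 055 cm⁴.
For the y-axis: x̄ = 7.2 cm.
Repeating about the centroidal y-axis gives I_y = 249.21 cm⁴.

I_x ≈ 2060 cm⁴, I_y ≈ 249 cm⁴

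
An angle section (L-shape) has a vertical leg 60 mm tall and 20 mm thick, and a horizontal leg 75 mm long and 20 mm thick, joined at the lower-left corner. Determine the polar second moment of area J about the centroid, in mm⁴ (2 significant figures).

Split into non-overlapping primitives; take the origin at the lower-left of the bounding box.
Vertical leg: 20 × 60, A = 1 200 mm², y = 30 mm, Ī = 360 000 mm⁴.
Horizontal leg (remainder): 55 × 20, A = 1 100 mm², y = 10 mm, Ī = 36 667 mm⁴.
Centroid: ȳ = ΣA·y / ΣA = 20.43 mm.
Transfer each piece to the centroidal x-axis using Ī + A·d² with d = y − 20.43:
  vertical leg: d = 9.565 mm → contributes +469 792 mm⁴
  horizontal leg (remainder): d = -10.43 mm → contributes +156 440 mm⁴
Total I = 626 232 mm⁴.
For the y-axis: x̄ = 27.93 mm.
Repeating about the centroidal y-axis gives I_y = 1 124 357 mm⁴.
Polar second moment: J = I_x + I_y = 1 750 589 mm⁴.

J ≈ 1.8 × 10⁶ mm⁴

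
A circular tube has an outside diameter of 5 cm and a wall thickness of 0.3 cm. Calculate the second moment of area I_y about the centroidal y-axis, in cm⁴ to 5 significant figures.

I_y ≈ 12.281 cm⁴

Break the section into simple shapes (no overlaps), measuring from the bottom-left corner of the bounding box.
Outer circle: ⌀5, A = 19.63495 cm², x = 2.5 cm, Ī = 30.67962 cm⁴.
Bore (subtracted): ⌀4.4, A = 15.20531 cm², x = 2.5 cm, Ī = 18.39842 cm⁴.
By symmetry the centroid is at mid-width, x̄ = 2.5 cm.
All pieces are centred on the centroidal y-axis, so I = ΣĪ (holes subtracted) = 12.28119 cm⁴.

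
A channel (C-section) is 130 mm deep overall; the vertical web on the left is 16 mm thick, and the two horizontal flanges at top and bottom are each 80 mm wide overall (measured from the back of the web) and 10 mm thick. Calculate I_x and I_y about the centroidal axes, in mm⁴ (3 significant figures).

I_x ≈ 7.55 × 10⁶ mm⁴, I_y ≈ 1.75 × 10⁶ mm⁴

Break the section into simple shapes (no overlaps), measuring from the bottom-left corner of the bounding box.
Web: 16 × 130, A = 2 080 mm², y = 65 mm, Ī = 2 929 333 mm⁴.
Top flange (beyond web): 64 × 10, A = 640 mm², y = 125 mm, Ī = 5333.3 mm⁴.
Bottom flange (beyond web): 64 × 10, A = 640 mm², y = 5 mm, Ī = 5333.3 mm⁴.
By symmetry the centroid is at mid-height, ȳ = 65 mm.
Transfer each piece to the centroidal x-axis using Ī + A·d² with d = y − 65:
  web: d = 0 mm → contributes +2 929 333 mm⁴
  top flange (beyond web): d = 60 mm → contributes +2 309 333 mm⁴
  bottom flange (beyond web): d = -60 mm → contributes +2 309 333 mm⁴
Total I = 7 548 000 mm⁴.
For the y-axis: x̄ = 23.238 mm.
Repeating about the centroidal y-axis gives I_y = 1 749 090 mm⁴.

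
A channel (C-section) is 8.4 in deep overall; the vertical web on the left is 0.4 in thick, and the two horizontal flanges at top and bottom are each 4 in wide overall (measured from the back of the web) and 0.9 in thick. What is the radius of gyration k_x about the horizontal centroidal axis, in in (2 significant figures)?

k_x ≈ 3.4 in

Treat the section as a set of non-overlapping primitives; coordinates are from the bounding-box lower-left.
Web: 0.4 × 8.4, A = 3.36 in², y = 4.2 in, Ī = 19.76 in⁴.
Top flange (beyond web): 3.6 × 0.9, A = 3.24 in², y = 7.95 in, Ī = 0.2187 in⁴.
Bottom flange (beyond web): 3.6 × 0.9, A = 3.24 in², y = 0.45 in, Ī = 0.2187 in⁴.
By symmetry the centroid is at mid-height, ȳ = 4.2 in.
Transfer each piece to the horizontal centroidal axis using Ī + A·d² with d = y − 4.2:
  web: d = 0 in → contributes +19.76 in⁴
  top flange (beyond web): d = 3.75 in → contributes +45.78 in⁴
  bottom flange (beyond web): d = -3.75 in → contributes +45.78 in⁴
Total I = 111.3 in⁴.
Radius of gyration: k = √(I/A) = √(111.3 / 9.84) = 3.363 in.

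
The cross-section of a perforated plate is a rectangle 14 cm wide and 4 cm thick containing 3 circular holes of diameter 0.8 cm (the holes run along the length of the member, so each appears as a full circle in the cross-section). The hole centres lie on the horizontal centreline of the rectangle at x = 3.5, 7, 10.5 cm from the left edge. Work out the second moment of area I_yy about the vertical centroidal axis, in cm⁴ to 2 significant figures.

Treat the section as a set of non-overlapping primitives; coordinates are from the bounding-box lower-left.
Plate: 14 × 4, A = 56 cm², x = 7 cm, Ī = 914.7 cm⁴.
Hole 1 (subtracted): ⌀0.8, A = 0.5027 cm², x = 3.5 cm, Ī = 0.02011 cm⁴.
Hole 2 (subtracted): ⌀0.8, A = 0.5027 cm², x = 7 cm, Ī = 0.02011 cm⁴.
Hole 3 (subtracted): ⌀0.8, A = 0.5027 cm², x = 10.5 cm, Ī = 0.02011 cm⁴.
By symmetry the centroid is at mid-width, x̄ = 7 cm.
Transfer each piece to the vertical centroidal axis using Ī + A·d² with d = x − 7:
  plate: d = 0 cm → contributes +914.7 cm⁴
  hole 1: d = -3.5 cm → contributes −6.178 cm⁴
  hole 2: d = 0 cm → contributes −0.02011 cm⁴
  hole 3: d = 3.5 cm → contributes −6.178 cm⁴
Total I = 902.3 cm⁴.

I_yy ≈ 900 cm⁴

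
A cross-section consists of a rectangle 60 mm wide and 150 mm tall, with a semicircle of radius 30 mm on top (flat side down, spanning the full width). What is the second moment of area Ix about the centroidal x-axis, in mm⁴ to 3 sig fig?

Ix ≈ 2.64 × 10⁷ mm⁴

Split into non-overlapping primitives; take the origin at the lower-left of the bounding box.
Rectangular body: 60 × 150, A = 9 000 mm², y = 75 mm, Ī = 16 875 000 mm⁴.
Semicircular cap: semicircle r = 30, A = 1413.7 mm², y = 162.73 mm, Ī = 88 903 mm⁴.
Centroid: ȳ = ΣA·y / ΣA = 86.91 mm.
Transfer each piece to the centroidal x-axis using Ī + A·d² with d = y − 86.91:
  rectangular body: d = -11.91 mm → contributes +18 151 661 mm⁴
  semicircular cap: d = 75.822 mm → contributes +8 216 382 mm⁴
Total I = 26 368 044 mm⁴.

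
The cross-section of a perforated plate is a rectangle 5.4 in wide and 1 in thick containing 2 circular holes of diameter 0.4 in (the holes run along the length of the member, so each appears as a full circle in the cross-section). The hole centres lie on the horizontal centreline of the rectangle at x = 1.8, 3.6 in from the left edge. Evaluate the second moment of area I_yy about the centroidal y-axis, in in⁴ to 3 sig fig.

I_yy ≈ 12.9 in⁴

Split into non-overlapping primitives; take the origin at the lower-left of the bounding box.
Plate: 5.4 × 1, A = 5.4 in², x = 2.7 in, Ī = 13.122 in⁴.
Hole 1 (subtracted): ⌀0.4, A = 0.12566 in², x = 1.8 in, Ī = 0.0012566 in⁴.
Hole 2 (subtracted): ⌀0.4, A = 0.12566 in², x = 3.6 in, Ī = 0.0012566 in⁴.
By symmetry the centroid is at mid-width, x̄ = 2.7 in.
Transfer each piece to the centroidal y-axis using Ī + A·d² with d = x − 2.7:
  plate: d = 0 in → contributes +13.122 in⁴
  hole 1: d = -0.9 in → contributes −0.10304 in⁴
  hole 2: d = 0.9 in → contributes −0.10304 in⁴
Total I = 12.916 in⁴.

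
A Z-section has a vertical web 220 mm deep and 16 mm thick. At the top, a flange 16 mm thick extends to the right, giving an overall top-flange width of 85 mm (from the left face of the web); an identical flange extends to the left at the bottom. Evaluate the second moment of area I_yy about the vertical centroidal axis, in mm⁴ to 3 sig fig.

I_yy ≈ 4.94 × 10⁶ mm⁴

Break the section into simple shapes (no overlaps), measuring from the bottom-left corner of the bounding box.
Web: 16 × 220, A = 3 520 mm², x = 77 mm, Ī = 75 093 mm⁴.
Top flange (beyond web): 69 × 16, A = 1 104 mm², x = 119.5 mm, Ī = 438 012 mm⁴.
Bottom flange (beyond web): 69 × 16, A = 1 104 mm², x = 34.5 mm, Ī = 438 012 mm⁴.
Centroid: x̄ = ΣA·x / ΣA = 77 mm.
Transfer each piece to the vertical centroidal axis using Ī + A·d² with d = x − 77:
  web: d = 0 mm → contributes +75 093 mm⁴
  top flange (beyond web): d = 42.5 mm → contributes +2 432 112 mm⁴
  bottom flange (beyond web): d = -42.5 mm → contributes +2 432 112 mm⁴
Total I = 4 939 317 mm⁴.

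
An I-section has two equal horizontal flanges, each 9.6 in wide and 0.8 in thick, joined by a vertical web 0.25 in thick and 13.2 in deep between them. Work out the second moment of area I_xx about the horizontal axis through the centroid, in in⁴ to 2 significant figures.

I_xx ≈ 800 in⁴

Split into non-overlapping primitives; take the origin at the lower-left of the bounding box.
Bottom flange: 9.6 × 0.8, A = 7.68 in², y = 0.4 in, Ī = 0.4096 in⁴.
Web: 0.25 × 13.2, A = 3.3 in², y = 7.4 in, Ī = 47.92 in⁴.
Top flange: 9.6 × 0.8, A = 7.68 in², y = 14.4 in, Ī = 0.4096 in⁴.
By symmetry the centroid is at mid-height, ȳ = 7.4 in.
Transfer each piece to the horizontal axis through the centroid using Ī + A·d² with d = y − 7.4:
  bottom flange: d = -7 in → contributes +376.7 in⁴
  web: d = 0 in → contributes +47.92 in⁴
  top flange: d = 7 in → contributes +376.7 in⁴
Total I = 801.4 in⁴.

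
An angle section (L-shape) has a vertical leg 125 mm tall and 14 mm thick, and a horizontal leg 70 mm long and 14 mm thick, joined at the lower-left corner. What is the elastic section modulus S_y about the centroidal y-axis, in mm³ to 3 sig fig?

Treat the section as a set of non-overlapping primitives; coordinates are from the bounding-box lower-left.
Vertical leg: 14 × 125, A = 1 750 mm², x = 7 mm, Ī = 28 583 mm⁴.
Horizontal leg (remainder): 56 × 14, A = 784 mm², x = 42 mm, Ī = 204 885 mm⁴.
Centroid: x̄ = ΣA·x / ΣA = 17.829 mm.
Transfer each piece to the centroidal y-axis using Ī + A·d² with d = x − 17.829:
  vertical leg: d = -10.829 mm → contributes +233 791 mm⁴
  horizontal leg (remainder): d = 24.171 mm → contributes +662 938 mm⁴
Total I = 896 728 mm⁴.
Extreme fibre distance c = 52.171 mm; S = I/c = 17 188 mm³.

S_y ≈ 1.72 × 10⁴ mm³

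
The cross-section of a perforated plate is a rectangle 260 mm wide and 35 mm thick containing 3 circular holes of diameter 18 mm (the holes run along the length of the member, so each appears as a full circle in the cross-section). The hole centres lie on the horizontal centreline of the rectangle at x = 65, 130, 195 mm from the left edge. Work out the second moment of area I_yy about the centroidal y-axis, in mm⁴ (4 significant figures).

Split into non-overlapping primitives; take the origin at the lower-left of the bounding box.
Plate: 260 × 35, A = 9 100 mm², x = 130 mm, Ī = 51 263 333 mm⁴.
Hole 1 (subtracted): ⌀18, A = 254.469 mm², x = 65 mm, Ī = 5 153 mm⁴.
Hole 2 (subtracted): ⌀18, A = 254.469 mm², x = 130 mm, Ī = 5 153 mm⁴.
Hole 3 (subtracted): ⌀18, A = 254.469 mm², x = 195 mm, Ī = 5 153 mm⁴.
By symmetry the centroid is at mid-width, x̄ = 130 mm.
Transfer each piece to the centroidal y-axis using Ī + A·d² with d = x − 130:
  plate: d = 0 mm → contributes +51 263 333 mm⁴
  hole 1: d = -65 mm → contributes −1 080 285 mm⁴
  hole 2: d = 0 mm → contributes −5 153 mm⁴
  hole 3: d = 65 mm → contributes −1 080 285 mm⁴
Total I = 49 097 611 mm⁴.

I_yy ≈ 4.910 × 10⁷ mm⁴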